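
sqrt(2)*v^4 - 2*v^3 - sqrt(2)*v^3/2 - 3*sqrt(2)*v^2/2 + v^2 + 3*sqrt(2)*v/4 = v*(v - 1/2)*(v - 3*sqrt(2)/2)*(sqrt(2)*v + 1)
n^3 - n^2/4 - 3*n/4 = n*(n - 1)*(n + 3/4)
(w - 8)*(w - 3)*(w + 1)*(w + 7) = w^4 - 3*w^3 - 57*w^2 + 115*w + 168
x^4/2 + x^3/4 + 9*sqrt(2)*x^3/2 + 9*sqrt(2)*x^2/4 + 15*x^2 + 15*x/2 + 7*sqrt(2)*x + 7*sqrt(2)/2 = (x/2 + sqrt(2)/2)*(x + 1/2)*(x + sqrt(2))*(x + 7*sqrt(2))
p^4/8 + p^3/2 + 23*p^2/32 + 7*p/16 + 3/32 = (p/4 + 1/4)*(p/2 + 1/4)*(p + 1)*(p + 3/2)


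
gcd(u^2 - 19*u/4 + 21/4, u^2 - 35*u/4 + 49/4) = u - 7/4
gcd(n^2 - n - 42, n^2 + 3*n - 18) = n + 6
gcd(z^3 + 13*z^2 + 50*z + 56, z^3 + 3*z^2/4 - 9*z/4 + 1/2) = z + 2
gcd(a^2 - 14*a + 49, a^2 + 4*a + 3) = 1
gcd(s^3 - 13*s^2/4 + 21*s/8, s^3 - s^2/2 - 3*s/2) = s^2 - 3*s/2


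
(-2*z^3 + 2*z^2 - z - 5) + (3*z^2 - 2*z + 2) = -2*z^3 + 5*z^2 - 3*z - 3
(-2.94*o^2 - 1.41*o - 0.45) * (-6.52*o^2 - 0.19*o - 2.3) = 19.1688*o^4 + 9.7518*o^3 + 9.9639*o^2 + 3.3285*o + 1.035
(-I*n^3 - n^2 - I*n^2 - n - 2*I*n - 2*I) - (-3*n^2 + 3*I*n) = -I*n^3 + 2*n^2 - I*n^2 - n - 5*I*n - 2*I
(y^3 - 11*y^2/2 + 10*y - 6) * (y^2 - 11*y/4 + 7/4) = y^5 - 33*y^4/4 + 215*y^3/8 - 345*y^2/8 + 34*y - 21/2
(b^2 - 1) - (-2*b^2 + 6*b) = 3*b^2 - 6*b - 1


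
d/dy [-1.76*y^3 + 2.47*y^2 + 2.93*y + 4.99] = -5.28*y^2 + 4.94*y + 2.93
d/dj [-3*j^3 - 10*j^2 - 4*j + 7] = -9*j^2 - 20*j - 4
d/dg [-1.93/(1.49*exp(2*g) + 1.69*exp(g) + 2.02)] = (5.7514*exp(g) + 3.2617)*exp(g)/(1.49*exp(2*g) + 1.69*exp(g) + 2.02)^2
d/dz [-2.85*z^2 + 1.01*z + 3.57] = 1.01 - 5.7*z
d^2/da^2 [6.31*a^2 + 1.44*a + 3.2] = 12.6200000000000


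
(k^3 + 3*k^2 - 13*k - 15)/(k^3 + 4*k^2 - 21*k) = (k^2 + 6*k + 5)/(k*(k + 7))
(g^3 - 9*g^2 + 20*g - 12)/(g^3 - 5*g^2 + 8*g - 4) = (g - 6)/(g - 2)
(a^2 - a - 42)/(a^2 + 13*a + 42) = (a - 7)/(a + 7)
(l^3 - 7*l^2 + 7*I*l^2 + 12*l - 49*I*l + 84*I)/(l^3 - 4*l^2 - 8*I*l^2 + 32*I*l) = (l^2 + l*(-3 + 7*I) - 21*I)/(l*(l - 8*I))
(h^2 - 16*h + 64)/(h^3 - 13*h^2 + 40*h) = (h - 8)/(h*(h - 5))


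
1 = 1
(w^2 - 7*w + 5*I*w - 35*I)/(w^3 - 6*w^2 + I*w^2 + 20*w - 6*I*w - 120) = (w - 7)/(w^2 + w*(-6 - 4*I) + 24*I)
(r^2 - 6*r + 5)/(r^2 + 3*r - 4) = (r - 5)/(r + 4)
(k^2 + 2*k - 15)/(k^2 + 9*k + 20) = (k - 3)/(k + 4)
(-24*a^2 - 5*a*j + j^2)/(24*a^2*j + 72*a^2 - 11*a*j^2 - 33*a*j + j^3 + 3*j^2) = (-3*a - j)/(3*a*j + 9*a - j^2 - 3*j)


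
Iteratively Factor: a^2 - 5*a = (a)*(a - 5)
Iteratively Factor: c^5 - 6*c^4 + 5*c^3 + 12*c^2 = (c - 4)*(c^4 - 2*c^3 - 3*c^2) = (c - 4)*(c + 1)*(c^3 - 3*c^2) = c*(c - 4)*(c + 1)*(c^2 - 3*c) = c*(c - 4)*(c - 3)*(c + 1)*(c)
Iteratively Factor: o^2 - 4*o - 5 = (o + 1)*(o - 5)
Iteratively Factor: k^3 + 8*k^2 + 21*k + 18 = (k + 3)*(k^2 + 5*k + 6) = (k + 3)^2*(k + 2)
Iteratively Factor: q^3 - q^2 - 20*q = (q + 4)*(q^2 - 5*q) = (q - 5)*(q + 4)*(q)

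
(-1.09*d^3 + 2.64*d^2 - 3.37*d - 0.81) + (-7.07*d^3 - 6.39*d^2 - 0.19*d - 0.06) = -8.16*d^3 - 3.75*d^2 - 3.56*d - 0.87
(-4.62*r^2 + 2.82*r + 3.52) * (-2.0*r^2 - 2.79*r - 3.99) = 9.24*r^4 + 7.2498*r^3 + 3.526*r^2 - 21.0726*r - 14.0448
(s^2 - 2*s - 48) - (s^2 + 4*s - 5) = -6*s - 43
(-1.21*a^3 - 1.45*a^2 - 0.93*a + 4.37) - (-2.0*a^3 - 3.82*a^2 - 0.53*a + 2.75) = 0.79*a^3 + 2.37*a^2 - 0.4*a + 1.62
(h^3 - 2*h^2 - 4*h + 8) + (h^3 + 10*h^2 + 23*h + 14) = 2*h^3 + 8*h^2 + 19*h + 22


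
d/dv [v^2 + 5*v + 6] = 2*v + 5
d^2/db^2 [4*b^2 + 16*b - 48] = 8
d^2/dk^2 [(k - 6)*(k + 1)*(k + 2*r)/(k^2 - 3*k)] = 8*(-k^3*r - 3*k^3 - 9*k^2*r + 27*k*r - 27*r)/(k^3*(k^3 - 9*k^2 + 27*k - 27))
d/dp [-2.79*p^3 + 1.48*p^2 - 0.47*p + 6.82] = -8.37*p^2 + 2.96*p - 0.47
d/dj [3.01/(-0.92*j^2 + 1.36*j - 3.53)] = (5.5384*j - 4.0936)/(0.92*j^2 - 1.36*j + 3.53)^2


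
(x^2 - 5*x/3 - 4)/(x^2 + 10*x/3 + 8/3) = (x - 3)/(x + 2)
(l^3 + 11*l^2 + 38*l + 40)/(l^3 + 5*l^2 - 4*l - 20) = (l + 4)/(l - 2)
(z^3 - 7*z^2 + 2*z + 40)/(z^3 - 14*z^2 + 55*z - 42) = (z^3 - 7*z^2 + 2*z + 40)/(z^3 - 14*z^2 + 55*z - 42)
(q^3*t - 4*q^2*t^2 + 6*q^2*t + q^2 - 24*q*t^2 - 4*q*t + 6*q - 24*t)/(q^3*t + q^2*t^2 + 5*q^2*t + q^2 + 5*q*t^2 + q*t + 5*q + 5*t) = (q^2 - 4*q*t + 6*q - 24*t)/(q^2 + q*t + 5*q + 5*t)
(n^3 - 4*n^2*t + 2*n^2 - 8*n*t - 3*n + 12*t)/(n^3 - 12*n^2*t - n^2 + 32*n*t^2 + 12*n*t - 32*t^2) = (-n - 3)/(-n + 8*t)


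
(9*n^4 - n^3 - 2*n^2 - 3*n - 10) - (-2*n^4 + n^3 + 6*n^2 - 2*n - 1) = 11*n^4 - 2*n^3 - 8*n^2 - n - 9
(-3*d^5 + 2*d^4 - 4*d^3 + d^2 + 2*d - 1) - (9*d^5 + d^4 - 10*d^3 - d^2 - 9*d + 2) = -12*d^5 + d^4 + 6*d^3 + 2*d^2 + 11*d - 3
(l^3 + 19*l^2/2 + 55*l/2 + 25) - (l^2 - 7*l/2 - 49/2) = l^3 + 17*l^2/2 + 31*l + 99/2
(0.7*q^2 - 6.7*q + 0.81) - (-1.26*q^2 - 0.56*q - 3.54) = 1.96*q^2 - 6.14*q + 4.35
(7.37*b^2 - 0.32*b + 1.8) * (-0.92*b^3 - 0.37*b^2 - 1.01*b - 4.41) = -6.7804*b^5 - 2.4325*b^4 - 8.9813*b^3 - 32.8445*b^2 - 0.4068*b - 7.938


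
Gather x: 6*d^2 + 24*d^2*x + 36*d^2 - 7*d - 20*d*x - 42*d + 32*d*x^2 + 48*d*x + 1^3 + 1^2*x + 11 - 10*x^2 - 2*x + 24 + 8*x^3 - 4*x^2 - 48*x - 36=42*d^2 - 49*d + 8*x^3 + x^2*(32*d - 14) + x*(24*d^2 + 28*d - 49)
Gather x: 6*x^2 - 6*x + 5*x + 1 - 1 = 6*x^2 - x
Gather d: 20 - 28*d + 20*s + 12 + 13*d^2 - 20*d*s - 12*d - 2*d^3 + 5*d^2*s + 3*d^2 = -2*d^3 + d^2*(5*s + 16) + d*(-20*s - 40) + 20*s + 32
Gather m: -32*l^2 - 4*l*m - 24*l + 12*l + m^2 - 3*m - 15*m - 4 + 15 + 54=-32*l^2 - 12*l + m^2 + m*(-4*l - 18) + 65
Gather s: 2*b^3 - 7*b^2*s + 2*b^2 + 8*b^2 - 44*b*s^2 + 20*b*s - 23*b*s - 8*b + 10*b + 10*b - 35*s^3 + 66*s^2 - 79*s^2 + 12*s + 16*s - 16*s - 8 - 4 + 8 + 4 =2*b^3 + 10*b^2 + 12*b - 35*s^3 + s^2*(-44*b - 13) + s*(-7*b^2 - 3*b + 12)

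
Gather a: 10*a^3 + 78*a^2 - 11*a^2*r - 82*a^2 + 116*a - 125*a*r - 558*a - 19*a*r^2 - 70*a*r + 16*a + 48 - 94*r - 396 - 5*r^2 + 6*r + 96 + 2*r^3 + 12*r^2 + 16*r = 10*a^3 + a^2*(-11*r - 4) + a*(-19*r^2 - 195*r - 426) + 2*r^3 + 7*r^2 - 72*r - 252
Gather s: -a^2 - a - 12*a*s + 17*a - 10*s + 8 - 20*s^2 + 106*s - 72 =-a^2 + 16*a - 20*s^2 + s*(96 - 12*a) - 64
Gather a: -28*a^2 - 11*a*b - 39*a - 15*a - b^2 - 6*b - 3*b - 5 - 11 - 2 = -28*a^2 + a*(-11*b - 54) - b^2 - 9*b - 18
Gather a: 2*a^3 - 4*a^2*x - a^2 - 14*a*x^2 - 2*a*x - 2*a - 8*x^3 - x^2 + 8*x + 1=2*a^3 + a^2*(-4*x - 1) + a*(-14*x^2 - 2*x - 2) - 8*x^3 - x^2 + 8*x + 1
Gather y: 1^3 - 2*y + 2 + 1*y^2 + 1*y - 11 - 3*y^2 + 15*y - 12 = -2*y^2 + 14*y - 20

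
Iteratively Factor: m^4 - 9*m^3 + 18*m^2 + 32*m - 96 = (m - 3)*(m^3 - 6*m^2 + 32) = (m - 3)*(m + 2)*(m^2 - 8*m + 16) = (m - 4)*(m - 3)*(m + 2)*(m - 4)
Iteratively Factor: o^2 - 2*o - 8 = (o + 2)*(o - 4)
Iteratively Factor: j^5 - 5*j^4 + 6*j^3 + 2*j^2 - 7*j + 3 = (j - 1)*(j^4 - 4*j^3 + 2*j^2 + 4*j - 3) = (j - 1)*(j + 1)*(j^3 - 5*j^2 + 7*j - 3) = (j - 1)^2*(j + 1)*(j^2 - 4*j + 3) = (j - 3)*(j - 1)^2*(j + 1)*(j - 1)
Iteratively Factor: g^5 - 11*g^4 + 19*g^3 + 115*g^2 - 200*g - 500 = (g - 5)*(g^4 - 6*g^3 - 11*g^2 + 60*g + 100) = (g - 5)*(g + 2)*(g^3 - 8*g^2 + 5*g + 50) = (g - 5)*(g + 2)^2*(g^2 - 10*g + 25) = (g - 5)^2*(g + 2)^2*(g - 5)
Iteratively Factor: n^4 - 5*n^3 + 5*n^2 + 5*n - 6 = (n - 2)*(n^3 - 3*n^2 - n + 3) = (n - 2)*(n - 1)*(n^2 - 2*n - 3) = (n - 2)*(n - 1)*(n + 1)*(n - 3)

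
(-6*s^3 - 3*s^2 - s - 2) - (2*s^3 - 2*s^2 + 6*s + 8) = -8*s^3 - s^2 - 7*s - 10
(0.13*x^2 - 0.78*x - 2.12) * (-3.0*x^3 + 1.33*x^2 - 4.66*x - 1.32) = -0.39*x^5 + 2.5129*x^4 + 4.7168*x^3 + 0.6436*x^2 + 10.9088*x + 2.7984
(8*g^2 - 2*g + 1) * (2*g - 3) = 16*g^3 - 28*g^2 + 8*g - 3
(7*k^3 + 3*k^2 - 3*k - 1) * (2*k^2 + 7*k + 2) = 14*k^5 + 55*k^4 + 29*k^3 - 17*k^2 - 13*k - 2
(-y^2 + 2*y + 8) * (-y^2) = y^4 - 2*y^3 - 8*y^2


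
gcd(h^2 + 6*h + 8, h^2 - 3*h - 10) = h + 2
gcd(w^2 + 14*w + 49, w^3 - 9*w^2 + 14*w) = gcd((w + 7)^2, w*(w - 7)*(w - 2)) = 1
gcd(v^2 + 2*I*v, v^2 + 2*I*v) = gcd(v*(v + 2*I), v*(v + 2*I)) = v^2 + 2*I*v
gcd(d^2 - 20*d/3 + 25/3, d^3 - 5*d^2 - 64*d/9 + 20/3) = 1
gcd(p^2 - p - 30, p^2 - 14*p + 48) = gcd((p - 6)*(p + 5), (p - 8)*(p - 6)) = p - 6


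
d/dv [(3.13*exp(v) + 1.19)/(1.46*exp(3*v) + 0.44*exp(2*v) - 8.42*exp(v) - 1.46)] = (-9.1396*exp(3*v) - 6.5894*exp(2*v) - 1.0472*exp(v) + 5.45)*exp(v)/(2.1316*exp(6*v) + 1.2848*exp(5*v) - 24.3928*exp(4*v) - 11.6728*exp(3*v) + 69.6116*exp(2*v) + 24.5864*exp(v) + 2.1316)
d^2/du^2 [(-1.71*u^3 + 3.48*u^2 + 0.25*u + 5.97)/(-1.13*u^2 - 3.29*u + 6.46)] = (-1.4210854715202e-14*u^4 + 87.22048*u^3 - 416.218266*u^2 + 284.048502*u - 517.478002)/(1.442897*u^6 + 12.603003*u^5 + 11.947377*u^4 - 108.486763*u^3 - 68.300934*u^2 + 411.890892*u - 269.586136)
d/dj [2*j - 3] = 2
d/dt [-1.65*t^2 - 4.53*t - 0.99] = -3.3*t - 4.53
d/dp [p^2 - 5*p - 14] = 2*p - 5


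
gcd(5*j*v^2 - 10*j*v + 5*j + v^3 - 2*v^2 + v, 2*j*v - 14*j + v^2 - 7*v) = 1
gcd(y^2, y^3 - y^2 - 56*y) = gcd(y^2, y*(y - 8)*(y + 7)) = y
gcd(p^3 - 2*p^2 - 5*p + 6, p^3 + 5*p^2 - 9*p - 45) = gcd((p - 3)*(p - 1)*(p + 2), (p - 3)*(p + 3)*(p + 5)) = p - 3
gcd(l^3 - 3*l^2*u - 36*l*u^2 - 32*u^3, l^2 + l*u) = l + u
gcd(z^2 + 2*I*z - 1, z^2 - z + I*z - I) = z + I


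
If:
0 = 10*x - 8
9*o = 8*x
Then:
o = 32/45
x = 4/5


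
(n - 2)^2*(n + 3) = n^3 - n^2 - 8*n + 12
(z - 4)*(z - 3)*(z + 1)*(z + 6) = z^4 - 31*z^2 + 42*z + 72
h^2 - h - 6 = (h - 3)*(h + 2)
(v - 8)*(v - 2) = v^2 - 10*v + 16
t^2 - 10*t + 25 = (t - 5)^2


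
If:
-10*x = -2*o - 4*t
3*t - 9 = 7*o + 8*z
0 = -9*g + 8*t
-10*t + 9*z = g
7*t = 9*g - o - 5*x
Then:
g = -1296/515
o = 729/515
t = -1458/515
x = -2187/2575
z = -1764/515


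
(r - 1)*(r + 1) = r^2 - 1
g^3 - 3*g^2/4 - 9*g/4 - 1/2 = (g - 2)*(g + 1/4)*(g + 1)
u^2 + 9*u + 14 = (u + 2)*(u + 7)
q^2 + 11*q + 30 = (q + 5)*(q + 6)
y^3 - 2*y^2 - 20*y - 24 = (y - 6)*(y + 2)^2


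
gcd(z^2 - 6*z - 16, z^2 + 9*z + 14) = z + 2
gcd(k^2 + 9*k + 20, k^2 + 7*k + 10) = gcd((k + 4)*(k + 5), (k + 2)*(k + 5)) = k + 5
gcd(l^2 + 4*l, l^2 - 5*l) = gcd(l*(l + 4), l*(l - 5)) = l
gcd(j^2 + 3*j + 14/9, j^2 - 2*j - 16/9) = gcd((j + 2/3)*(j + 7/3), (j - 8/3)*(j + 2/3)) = j + 2/3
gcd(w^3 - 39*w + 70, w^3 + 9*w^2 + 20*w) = 1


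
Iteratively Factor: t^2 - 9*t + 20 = (t - 4)*(t - 5)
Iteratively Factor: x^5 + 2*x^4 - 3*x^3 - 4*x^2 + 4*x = (x)*(x^4 + 2*x^3 - 3*x^2 - 4*x + 4) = x*(x - 1)*(x^3 + 3*x^2 - 4) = x*(x - 1)^2*(x^2 + 4*x + 4) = x*(x - 1)^2*(x + 2)*(x + 2)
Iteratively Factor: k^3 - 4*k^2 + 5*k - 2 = (k - 1)*(k^2 - 3*k + 2) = (k - 1)^2*(k - 2)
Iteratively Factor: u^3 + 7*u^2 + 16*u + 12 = (u + 2)*(u^2 + 5*u + 6) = (u + 2)*(u + 3)*(u + 2)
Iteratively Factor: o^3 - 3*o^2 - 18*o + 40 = (o - 5)*(o^2 + 2*o - 8) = (o - 5)*(o - 2)*(o + 4)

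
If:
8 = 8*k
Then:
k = 1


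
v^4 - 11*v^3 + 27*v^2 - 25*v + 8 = (v - 8)*(v - 1)^3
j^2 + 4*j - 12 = (j - 2)*(j + 6)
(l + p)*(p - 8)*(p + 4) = l*p^2 - 4*l*p - 32*l + p^3 - 4*p^2 - 32*p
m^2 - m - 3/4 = (m - 3/2)*(m + 1/2)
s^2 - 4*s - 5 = (s - 5)*(s + 1)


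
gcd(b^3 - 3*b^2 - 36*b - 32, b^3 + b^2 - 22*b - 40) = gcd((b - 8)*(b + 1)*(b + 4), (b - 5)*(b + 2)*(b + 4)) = b + 4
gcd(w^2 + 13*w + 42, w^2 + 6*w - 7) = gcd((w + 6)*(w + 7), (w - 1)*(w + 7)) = w + 7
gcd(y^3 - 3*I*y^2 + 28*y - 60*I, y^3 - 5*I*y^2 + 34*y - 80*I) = y^2 + 3*I*y + 10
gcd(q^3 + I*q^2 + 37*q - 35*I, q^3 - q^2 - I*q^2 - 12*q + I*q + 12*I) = q - I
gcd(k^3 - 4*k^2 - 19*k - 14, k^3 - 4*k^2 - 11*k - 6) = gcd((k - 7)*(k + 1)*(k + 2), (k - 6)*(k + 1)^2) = k + 1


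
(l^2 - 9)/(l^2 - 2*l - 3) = (l + 3)/(l + 1)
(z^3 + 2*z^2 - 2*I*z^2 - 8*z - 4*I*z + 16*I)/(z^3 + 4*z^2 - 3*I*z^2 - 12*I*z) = (z^2 - 2*z*(1 + I) + 4*I)/(z*(z - 3*I))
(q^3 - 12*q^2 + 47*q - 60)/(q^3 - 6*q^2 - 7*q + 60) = (q - 3)/(q + 3)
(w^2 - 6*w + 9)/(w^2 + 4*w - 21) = (w - 3)/(w + 7)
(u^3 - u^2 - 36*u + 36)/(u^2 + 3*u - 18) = (u^2 - 7*u + 6)/(u - 3)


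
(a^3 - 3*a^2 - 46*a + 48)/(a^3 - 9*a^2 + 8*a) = (a + 6)/a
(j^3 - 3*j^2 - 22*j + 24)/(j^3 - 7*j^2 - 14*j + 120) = (j - 1)/(j - 5)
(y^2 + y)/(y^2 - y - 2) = y/(y - 2)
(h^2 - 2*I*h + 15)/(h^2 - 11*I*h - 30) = (h + 3*I)/(h - 6*I)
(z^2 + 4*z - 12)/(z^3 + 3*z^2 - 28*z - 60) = (z - 2)/(z^2 - 3*z - 10)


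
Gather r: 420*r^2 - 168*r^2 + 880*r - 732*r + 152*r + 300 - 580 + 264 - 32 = 252*r^2 + 300*r - 48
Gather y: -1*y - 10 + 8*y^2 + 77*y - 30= 8*y^2 + 76*y - 40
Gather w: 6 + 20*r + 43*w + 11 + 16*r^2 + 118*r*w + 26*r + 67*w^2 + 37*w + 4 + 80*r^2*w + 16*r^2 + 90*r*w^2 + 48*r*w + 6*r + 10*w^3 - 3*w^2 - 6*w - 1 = 32*r^2 + 52*r + 10*w^3 + w^2*(90*r + 64) + w*(80*r^2 + 166*r + 74) + 20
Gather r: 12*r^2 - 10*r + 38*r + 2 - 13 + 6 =12*r^2 + 28*r - 5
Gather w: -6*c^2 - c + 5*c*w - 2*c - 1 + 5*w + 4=-6*c^2 - 3*c + w*(5*c + 5) + 3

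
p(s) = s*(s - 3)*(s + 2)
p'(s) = s*(s - 3) + s*(s + 2) + (s - 3)*(s + 2) = 3*s^2 - 2*s - 6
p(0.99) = -5.95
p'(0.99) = -5.04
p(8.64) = 518.48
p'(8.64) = 200.67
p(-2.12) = -1.30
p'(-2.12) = 11.72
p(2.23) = -7.26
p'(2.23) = 4.46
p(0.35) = -2.18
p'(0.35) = -6.33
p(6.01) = 144.90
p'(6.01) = 90.34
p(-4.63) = -92.91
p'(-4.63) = 67.57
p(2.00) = -8.00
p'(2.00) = 2.00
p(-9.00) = -756.00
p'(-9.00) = 255.00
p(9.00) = 594.00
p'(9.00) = 219.00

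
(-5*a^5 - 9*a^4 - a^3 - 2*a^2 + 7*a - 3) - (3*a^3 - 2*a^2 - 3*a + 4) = -5*a^5 - 9*a^4 - 4*a^3 + 10*a - 7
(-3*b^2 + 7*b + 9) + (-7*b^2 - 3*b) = -10*b^2 + 4*b + 9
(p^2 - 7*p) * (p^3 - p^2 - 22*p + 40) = p^5 - 8*p^4 - 15*p^3 + 194*p^2 - 280*p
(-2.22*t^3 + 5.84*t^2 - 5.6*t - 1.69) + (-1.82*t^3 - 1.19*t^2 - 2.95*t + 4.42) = -4.04*t^3 + 4.65*t^2 - 8.55*t + 2.73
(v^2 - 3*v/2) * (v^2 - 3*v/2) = v^4 - 3*v^3 + 9*v^2/4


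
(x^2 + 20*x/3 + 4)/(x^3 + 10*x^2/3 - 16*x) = (3*x + 2)/(x*(3*x - 8))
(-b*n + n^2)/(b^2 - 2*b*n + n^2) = -n/(b - n)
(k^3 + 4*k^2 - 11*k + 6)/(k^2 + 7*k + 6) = (k^2 - 2*k + 1)/(k + 1)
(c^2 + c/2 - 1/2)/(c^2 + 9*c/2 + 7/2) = (2*c - 1)/(2*c + 7)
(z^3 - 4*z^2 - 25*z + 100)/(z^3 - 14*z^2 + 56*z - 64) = (z^2 - 25)/(z^2 - 10*z + 16)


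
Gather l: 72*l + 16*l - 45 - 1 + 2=88*l - 44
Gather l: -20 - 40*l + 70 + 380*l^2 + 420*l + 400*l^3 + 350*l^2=400*l^3 + 730*l^2 + 380*l + 50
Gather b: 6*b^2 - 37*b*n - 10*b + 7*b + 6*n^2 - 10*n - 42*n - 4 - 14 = 6*b^2 + b*(-37*n - 3) + 6*n^2 - 52*n - 18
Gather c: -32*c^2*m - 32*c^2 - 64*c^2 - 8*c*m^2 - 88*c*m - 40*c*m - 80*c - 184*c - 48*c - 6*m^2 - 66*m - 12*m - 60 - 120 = c^2*(-32*m - 96) + c*(-8*m^2 - 128*m - 312) - 6*m^2 - 78*m - 180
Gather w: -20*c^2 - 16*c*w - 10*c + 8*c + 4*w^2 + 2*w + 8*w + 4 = -20*c^2 - 2*c + 4*w^2 + w*(10 - 16*c) + 4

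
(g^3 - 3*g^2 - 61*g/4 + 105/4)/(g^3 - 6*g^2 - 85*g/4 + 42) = (g - 5)/(g - 8)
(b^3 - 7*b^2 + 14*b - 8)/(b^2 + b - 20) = (b^2 - 3*b + 2)/(b + 5)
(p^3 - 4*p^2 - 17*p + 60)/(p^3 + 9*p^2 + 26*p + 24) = (p^2 - 8*p + 15)/(p^2 + 5*p + 6)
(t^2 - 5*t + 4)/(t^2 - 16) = (t - 1)/(t + 4)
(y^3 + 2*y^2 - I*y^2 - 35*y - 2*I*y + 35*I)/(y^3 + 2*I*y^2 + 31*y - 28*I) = (y^2 + 2*y - 35)/(y^2 + 3*I*y + 28)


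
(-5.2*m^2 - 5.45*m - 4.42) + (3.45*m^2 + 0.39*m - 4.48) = -1.75*m^2 - 5.06*m - 8.9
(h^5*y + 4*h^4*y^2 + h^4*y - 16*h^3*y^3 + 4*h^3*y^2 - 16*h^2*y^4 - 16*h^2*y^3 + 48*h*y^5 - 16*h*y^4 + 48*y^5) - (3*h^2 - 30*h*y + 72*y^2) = h^5*y + 4*h^4*y^2 + h^4*y - 16*h^3*y^3 + 4*h^3*y^2 - 16*h^2*y^4 - 16*h^2*y^3 - 3*h^2 + 48*h*y^5 - 16*h*y^4 + 30*h*y + 48*y^5 - 72*y^2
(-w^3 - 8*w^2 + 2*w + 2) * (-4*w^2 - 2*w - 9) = 4*w^5 + 34*w^4 + 17*w^3 + 60*w^2 - 22*w - 18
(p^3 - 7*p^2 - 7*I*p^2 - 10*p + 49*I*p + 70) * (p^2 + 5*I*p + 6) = p^5 - 7*p^4 - 2*I*p^4 + 31*p^3 + 14*I*p^3 - 217*p^2 - 92*I*p^2 - 60*p + 644*I*p + 420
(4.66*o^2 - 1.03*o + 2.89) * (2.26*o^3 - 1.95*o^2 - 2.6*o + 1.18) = 10.5316*o^5 - 11.4148*o^4 - 3.5761*o^3 + 2.5413*o^2 - 8.7294*o + 3.4102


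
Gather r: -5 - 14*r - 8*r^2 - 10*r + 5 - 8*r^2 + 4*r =-16*r^2 - 20*r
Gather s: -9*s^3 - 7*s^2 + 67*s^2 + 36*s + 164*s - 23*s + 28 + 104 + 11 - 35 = -9*s^3 + 60*s^2 + 177*s + 108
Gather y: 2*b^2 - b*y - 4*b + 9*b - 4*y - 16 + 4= 2*b^2 + 5*b + y*(-b - 4) - 12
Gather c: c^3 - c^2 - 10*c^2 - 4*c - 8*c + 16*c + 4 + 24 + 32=c^3 - 11*c^2 + 4*c + 60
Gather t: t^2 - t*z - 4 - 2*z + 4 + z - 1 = t^2 - t*z - z - 1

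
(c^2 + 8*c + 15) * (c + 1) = c^3 + 9*c^2 + 23*c + 15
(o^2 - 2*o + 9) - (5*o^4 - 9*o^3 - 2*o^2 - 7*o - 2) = -5*o^4 + 9*o^3 + 3*o^2 + 5*o + 11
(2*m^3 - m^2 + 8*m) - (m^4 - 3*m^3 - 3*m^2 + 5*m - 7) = -m^4 + 5*m^3 + 2*m^2 + 3*m + 7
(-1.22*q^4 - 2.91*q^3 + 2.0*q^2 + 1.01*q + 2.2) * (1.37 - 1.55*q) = 1.891*q^5 + 2.8391*q^4 - 7.0867*q^3 + 1.1745*q^2 - 2.0263*q + 3.014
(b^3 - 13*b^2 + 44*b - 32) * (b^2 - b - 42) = b^5 - 14*b^4 + 15*b^3 + 470*b^2 - 1816*b + 1344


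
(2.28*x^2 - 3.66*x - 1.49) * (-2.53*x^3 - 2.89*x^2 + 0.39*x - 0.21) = -5.7684*x^5 + 2.6706*x^4 + 15.2363*x^3 + 2.3999*x^2 + 0.1875*x + 0.3129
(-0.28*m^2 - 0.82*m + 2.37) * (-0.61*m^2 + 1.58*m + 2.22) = 0.1708*m^4 + 0.0577999999999999*m^3 - 3.3629*m^2 + 1.9242*m + 5.2614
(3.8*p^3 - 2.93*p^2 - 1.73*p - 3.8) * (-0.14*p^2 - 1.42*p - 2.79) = -0.532*p^5 - 4.9858*p^4 - 6.1992*p^3 + 11.1633*p^2 + 10.2227*p + 10.602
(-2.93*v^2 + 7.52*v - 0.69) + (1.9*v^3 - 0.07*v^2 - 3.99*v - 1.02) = 1.9*v^3 - 3.0*v^2 + 3.53*v - 1.71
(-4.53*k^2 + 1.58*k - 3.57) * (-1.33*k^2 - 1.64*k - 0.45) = 6.0249*k^4 + 5.3278*k^3 + 4.1954*k^2 + 5.1438*k + 1.6065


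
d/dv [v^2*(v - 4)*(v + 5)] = v*(4*v^2 + 3*v - 40)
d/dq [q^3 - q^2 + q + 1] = 3*q^2 - 2*q + 1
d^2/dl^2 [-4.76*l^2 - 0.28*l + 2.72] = -9.52000000000000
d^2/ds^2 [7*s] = 0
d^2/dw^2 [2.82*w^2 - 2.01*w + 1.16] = 5.64000000000000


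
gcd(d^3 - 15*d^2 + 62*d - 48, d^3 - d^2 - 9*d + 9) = d - 1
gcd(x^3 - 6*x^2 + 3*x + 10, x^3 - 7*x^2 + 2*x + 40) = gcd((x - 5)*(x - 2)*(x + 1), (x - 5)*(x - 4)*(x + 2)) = x - 5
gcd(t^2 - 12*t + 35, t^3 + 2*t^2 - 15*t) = 1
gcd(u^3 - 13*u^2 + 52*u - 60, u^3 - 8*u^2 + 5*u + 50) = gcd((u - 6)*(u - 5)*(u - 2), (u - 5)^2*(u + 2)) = u - 5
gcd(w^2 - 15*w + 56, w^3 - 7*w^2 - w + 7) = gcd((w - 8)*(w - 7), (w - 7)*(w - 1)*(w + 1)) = w - 7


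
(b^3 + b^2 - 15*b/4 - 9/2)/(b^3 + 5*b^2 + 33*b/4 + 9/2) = (b - 2)/(b + 2)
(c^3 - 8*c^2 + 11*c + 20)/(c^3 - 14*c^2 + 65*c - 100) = (c + 1)/(c - 5)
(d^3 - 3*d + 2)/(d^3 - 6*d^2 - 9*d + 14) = (d - 1)/(d - 7)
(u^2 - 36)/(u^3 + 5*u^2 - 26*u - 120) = (u - 6)/(u^2 - u - 20)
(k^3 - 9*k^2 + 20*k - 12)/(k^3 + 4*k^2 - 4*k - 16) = (k^2 - 7*k + 6)/(k^2 + 6*k + 8)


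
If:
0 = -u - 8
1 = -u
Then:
No Solution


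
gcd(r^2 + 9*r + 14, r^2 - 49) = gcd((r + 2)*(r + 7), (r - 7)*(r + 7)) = r + 7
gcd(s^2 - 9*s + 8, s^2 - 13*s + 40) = s - 8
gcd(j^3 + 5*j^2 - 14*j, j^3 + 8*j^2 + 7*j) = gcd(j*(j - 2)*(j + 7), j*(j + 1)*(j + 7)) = j^2 + 7*j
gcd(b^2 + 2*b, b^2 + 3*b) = b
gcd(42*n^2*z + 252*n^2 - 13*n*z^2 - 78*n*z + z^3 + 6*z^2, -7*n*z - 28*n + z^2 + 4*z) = -7*n + z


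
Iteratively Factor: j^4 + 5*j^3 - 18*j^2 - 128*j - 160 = (j + 4)*(j^3 + j^2 - 22*j - 40) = (j + 2)*(j + 4)*(j^2 - j - 20) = (j - 5)*(j + 2)*(j + 4)*(j + 4)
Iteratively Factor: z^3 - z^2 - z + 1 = (z + 1)*(z^2 - 2*z + 1) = (z - 1)*(z + 1)*(z - 1)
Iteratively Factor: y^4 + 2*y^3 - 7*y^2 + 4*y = (y - 1)*(y^3 + 3*y^2 - 4*y) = (y - 1)*(y + 4)*(y^2 - y) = y*(y - 1)*(y + 4)*(y - 1)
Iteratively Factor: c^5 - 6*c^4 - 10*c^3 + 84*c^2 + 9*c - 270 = (c + 3)*(c^4 - 9*c^3 + 17*c^2 + 33*c - 90) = (c + 2)*(c + 3)*(c^3 - 11*c^2 + 39*c - 45) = (c - 3)*(c + 2)*(c + 3)*(c^2 - 8*c + 15) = (c - 3)^2*(c + 2)*(c + 3)*(c - 5)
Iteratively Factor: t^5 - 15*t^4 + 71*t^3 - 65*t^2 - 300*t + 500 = (t + 2)*(t^4 - 17*t^3 + 105*t^2 - 275*t + 250) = (t - 5)*(t + 2)*(t^3 - 12*t^2 + 45*t - 50) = (t - 5)^2*(t + 2)*(t^2 - 7*t + 10) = (t - 5)^2*(t - 2)*(t + 2)*(t - 5)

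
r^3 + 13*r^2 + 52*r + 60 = (r + 2)*(r + 5)*(r + 6)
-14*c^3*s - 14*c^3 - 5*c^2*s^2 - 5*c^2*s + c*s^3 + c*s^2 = (-7*c + s)*(2*c + s)*(c*s + c)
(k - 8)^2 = k^2 - 16*k + 64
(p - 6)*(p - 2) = p^2 - 8*p + 12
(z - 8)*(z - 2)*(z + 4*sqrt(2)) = z^3 - 10*z^2 + 4*sqrt(2)*z^2 - 40*sqrt(2)*z + 16*z + 64*sqrt(2)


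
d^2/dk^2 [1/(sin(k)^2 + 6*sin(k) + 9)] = 2*(3*sin(k) + cos(2*k) + 2)/(sin(k) + 3)^4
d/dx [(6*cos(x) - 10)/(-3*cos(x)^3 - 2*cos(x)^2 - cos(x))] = 2*(-18*cos(x)^3 + 39*cos(x)^2 + 20*cos(x) + 5)*sin(x)/((-3*sin(x)^2 + 2*cos(x) + 4)^2*cos(x)^2)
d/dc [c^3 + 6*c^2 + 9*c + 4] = 3*c^2 + 12*c + 9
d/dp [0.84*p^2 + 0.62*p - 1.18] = 1.68*p + 0.62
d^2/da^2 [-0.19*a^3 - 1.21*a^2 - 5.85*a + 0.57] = -1.14*a - 2.42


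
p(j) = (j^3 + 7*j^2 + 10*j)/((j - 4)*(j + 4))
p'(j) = (3*j^2 + 14*j + 10)/((j - 4)*(j + 4)) - (j^3 + 7*j^2 + 10*j)/((j - 4)*(j + 4)^2) - (j^3 + 7*j^2 + 10*j)/((j - 4)^2*(j + 4)) = (j^4 - 58*j^2 - 224*j - 160)/(j^4 - 32*j^2 + 256)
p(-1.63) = 0.15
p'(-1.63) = 0.33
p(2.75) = -12.00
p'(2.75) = -16.26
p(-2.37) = -0.22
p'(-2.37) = 0.71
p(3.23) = -24.97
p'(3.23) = -44.52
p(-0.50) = 0.21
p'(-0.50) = -0.25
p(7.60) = 22.01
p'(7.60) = -1.08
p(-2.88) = -0.70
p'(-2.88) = 1.23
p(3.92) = -326.71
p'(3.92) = -4217.73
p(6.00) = 26.40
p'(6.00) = -5.74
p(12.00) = 22.31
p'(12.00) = 0.58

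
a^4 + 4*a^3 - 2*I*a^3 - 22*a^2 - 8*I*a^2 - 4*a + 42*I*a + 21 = (a - 3)*(a + 7)*(a - I)^2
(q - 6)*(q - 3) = q^2 - 9*q + 18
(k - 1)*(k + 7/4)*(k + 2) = k^3 + 11*k^2/4 - k/4 - 7/2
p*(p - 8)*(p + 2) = p^3 - 6*p^2 - 16*p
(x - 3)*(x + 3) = x^2 - 9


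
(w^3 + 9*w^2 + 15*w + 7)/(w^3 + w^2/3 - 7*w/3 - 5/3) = 3*(w + 7)/(3*w - 5)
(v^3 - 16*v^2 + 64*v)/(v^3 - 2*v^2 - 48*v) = (v - 8)/(v + 6)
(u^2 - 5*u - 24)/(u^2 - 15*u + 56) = (u + 3)/(u - 7)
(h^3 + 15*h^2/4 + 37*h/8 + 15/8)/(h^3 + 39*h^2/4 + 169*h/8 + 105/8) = (h + 1)/(h + 7)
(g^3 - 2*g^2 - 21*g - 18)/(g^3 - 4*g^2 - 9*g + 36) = (g^2 - 5*g - 6)/(g^2 - 7*g + 12)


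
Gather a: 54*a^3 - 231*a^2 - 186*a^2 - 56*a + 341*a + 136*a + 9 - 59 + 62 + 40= 54*a^3 - 417*a^2 + 421*a + 52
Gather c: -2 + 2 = 0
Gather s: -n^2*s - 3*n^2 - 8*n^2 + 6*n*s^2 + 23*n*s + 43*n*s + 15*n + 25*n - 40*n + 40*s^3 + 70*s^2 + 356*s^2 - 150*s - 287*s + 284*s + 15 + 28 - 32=-11*n^2 + 40*s^3 + s^2*(6*n + 426) + s*(-n^2 + 66*n - 153) + 11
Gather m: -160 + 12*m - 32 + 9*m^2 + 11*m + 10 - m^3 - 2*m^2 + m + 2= -m^3 + 7*m^2 + 24*m - 180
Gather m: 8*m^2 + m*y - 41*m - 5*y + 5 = 8*m^2 + m*(y - 41) - 5*y + 5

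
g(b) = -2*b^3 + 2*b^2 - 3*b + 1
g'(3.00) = -45.00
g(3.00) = -44.00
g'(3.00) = -45.00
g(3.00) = -44.00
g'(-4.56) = -146.00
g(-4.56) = 245.90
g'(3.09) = -47.93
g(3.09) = -48.18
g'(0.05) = -2.82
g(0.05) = 0.85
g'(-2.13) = -38.74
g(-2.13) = 35.79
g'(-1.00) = -13.00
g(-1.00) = 8.00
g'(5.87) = -186.26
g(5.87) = -352.22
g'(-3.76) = -102.87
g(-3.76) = 146.87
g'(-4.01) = -115.52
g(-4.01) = 174.15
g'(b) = -6*b^2 + 4*b - 3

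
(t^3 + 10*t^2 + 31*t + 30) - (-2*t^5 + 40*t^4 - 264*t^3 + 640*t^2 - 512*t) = 2*t^5 - 40*t^4 + 265*t^3 - 630*t^2 + 543*t + 30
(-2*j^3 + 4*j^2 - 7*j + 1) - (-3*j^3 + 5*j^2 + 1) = j^3 - j^2 - 7*j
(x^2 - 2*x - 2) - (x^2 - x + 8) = -x - 10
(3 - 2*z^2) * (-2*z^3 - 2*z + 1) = 4*z^5 - 2*z^3 - 2*z^2 - 6*z + 3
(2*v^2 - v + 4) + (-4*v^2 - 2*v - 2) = -2*v^2 - 3*v + 2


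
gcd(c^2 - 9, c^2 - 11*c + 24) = c - 3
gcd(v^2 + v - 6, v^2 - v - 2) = v - 2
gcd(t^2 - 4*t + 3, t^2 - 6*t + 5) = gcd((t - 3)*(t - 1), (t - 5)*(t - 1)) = t - 1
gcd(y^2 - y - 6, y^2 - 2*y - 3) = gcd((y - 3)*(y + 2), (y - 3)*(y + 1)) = y - 3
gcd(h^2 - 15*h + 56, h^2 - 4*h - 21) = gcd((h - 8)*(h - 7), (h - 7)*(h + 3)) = h - 7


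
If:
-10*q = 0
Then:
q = 0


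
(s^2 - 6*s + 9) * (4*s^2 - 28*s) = 4*s^4 - 52*s^3 + 204*s^2 - 252*s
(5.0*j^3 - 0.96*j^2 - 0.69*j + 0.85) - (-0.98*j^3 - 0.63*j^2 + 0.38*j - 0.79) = 5.98*j^3 - 0.33*j^2 - 1.07*j + 1.64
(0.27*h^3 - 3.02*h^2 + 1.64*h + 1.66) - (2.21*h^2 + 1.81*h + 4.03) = 0.27*h^3 - 5.23*h^2 - 0.17*h - 2.37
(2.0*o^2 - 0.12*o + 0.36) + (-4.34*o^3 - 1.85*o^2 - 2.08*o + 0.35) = -4.34*o^3 + 0.15*o^2 - 2.2*o + 0.71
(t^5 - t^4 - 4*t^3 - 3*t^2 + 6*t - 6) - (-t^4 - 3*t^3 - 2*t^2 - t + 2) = t^5 - t^3 - t^2 + 7*t - 8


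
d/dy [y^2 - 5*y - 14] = 2*y - 5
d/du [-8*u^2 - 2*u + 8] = -16*u - 2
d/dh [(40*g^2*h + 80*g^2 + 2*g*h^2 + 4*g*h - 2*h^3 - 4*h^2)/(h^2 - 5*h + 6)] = 2*(-20*g^2*h^2 - 80*g^2*h + 320*g^2 - 7*g*h^2 + 12*g*h + 12*g - h^4 + 10*h^3 - 8*h^2 - 24*h)/(h^4 - 10*h^3 + 37*h^2 - 60*h + 36)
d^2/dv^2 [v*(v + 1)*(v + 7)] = 6*v + 16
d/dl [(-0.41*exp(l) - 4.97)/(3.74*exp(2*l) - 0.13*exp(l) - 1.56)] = (1.5334*exp(2*l) + 37.1756*exp(l) - 0.00650000000000006)*exp(l)/(13.9876*exp(4*l) - 0.9724*exp(3*l) - 11.6519*exp(2*l) + 0.4056*exp(l) + 2.4336)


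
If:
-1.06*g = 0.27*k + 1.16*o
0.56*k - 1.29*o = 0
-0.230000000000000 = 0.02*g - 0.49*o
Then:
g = -0.74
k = 1.01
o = 0.44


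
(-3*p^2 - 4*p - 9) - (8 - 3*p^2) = -4*p - 17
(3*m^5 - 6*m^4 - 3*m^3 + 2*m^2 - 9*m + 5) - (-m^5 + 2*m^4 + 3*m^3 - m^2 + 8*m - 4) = 4*m^5 - 8*m^4 - 6*m^3 + 3*m^2 - 17*m + 9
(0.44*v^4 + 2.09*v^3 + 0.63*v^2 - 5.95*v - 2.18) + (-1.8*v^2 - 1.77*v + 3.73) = 0.44*v^4 + 2.09*v^3 - 1.17*v^2 - 7.72*v + 1.55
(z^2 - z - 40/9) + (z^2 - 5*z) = 2*z^2 - 6*z - 40/9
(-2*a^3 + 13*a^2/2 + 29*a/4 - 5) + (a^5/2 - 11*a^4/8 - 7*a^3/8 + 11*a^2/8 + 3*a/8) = a^5/2 - 11*a^4/8 - 23*a^3/8 + 63*a^2/8 + 61*a/8 - 5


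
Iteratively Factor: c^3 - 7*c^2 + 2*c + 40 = (c - 4)*(c^2 - 3*c - 10) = (c - 5)*(c - 4)*(c + 2)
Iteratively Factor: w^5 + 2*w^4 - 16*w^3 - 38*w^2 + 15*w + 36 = (w - 1)*(w^4 + 3*w^3 - 13*w^2 - 51*w - 36) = (w - 1)*(w + 1)*(w^3 + 2*w^2 - 15*w - 36) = (w - 4)*(w - 1)*(w + 1)*(w^2 + 6*w + 9) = (w - 4)*(w - 1)*(w + 1)*(w + 3)*(w + 3)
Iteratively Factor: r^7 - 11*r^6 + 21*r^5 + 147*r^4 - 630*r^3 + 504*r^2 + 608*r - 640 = (r - 2)*(r^6 - 9*r^5 + 3*r^4 + 153*r^3 - 324*r^2 - 144*r + 320) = (r - 2)*(r + 4)*(r^5 - 13*r^4 + 55*r^3 - 67*r^2 - 56*r + 80) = (r - 2)*(r - 1)*(r + 4)*(r^4 - 12*r^3 + 43*r^2 - 24*r - 80) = (r - 5)*(r - 2)*(r - 1)*(r + 4)*(r^3 - 7*r^2 + 8*r + 16) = (r - 5)*(r - 2)*(r - 1)*(r + 1)*(r + 4)*(r^2 - 8*r + 16) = (r - 5)*(r - 4)*(r - 2)*(r - 1)*(r + 1)*(r + 4)*(r - 4)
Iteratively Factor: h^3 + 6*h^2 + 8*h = (h)*(h^2 + 6*h + 8) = h*(h + 2)*(h + 4)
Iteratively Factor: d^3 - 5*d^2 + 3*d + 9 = (d + 1)*(d^2 - 6*d + 9) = (d - 3)*(d + 1)*(d - 3)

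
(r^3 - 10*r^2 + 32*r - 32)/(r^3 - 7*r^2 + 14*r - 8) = (r - 4)/(r - 1)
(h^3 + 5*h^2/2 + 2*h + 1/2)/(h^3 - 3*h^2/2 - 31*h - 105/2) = (2*h^3 + 5*h^2 + 4*h + 1)/(2*h^3 - 3*h^2 - 62*h - 105)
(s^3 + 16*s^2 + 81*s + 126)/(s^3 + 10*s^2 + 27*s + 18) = (s + 7)/(s + 1)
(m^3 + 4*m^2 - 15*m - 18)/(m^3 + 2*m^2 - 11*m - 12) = (m + 6)/(m + 4)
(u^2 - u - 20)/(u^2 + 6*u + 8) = (u - 5)/(u + 2)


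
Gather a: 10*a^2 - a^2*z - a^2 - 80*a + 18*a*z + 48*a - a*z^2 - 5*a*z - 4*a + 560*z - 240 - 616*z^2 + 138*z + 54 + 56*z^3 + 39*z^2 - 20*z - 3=a^2*(9 - z) + a*(-z^2 + 13*z - 36) + 56*z^3 - 577*z^2 + 678*z - 189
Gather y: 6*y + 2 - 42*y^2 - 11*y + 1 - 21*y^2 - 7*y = -63*y^2 - 12*y + 3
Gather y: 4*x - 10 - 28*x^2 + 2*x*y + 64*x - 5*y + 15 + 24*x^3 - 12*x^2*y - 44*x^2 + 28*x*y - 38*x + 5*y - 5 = 24*x^3 - 72*x^2 + 30*x + y*(-12*x^2 + 30*x)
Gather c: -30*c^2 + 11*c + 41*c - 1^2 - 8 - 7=-30*c^2 + 52*c - 16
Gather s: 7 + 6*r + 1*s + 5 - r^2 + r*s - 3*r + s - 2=-r^2 + 3*r + s*(r + 2) + 10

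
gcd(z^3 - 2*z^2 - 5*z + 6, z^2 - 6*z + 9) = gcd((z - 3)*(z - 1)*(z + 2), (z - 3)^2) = z - 3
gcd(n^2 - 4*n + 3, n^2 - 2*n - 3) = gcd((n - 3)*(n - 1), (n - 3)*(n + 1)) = n - 3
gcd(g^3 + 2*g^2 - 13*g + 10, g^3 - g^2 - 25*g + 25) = g^2 + 4*g - 5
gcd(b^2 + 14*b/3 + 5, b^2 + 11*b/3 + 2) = b + 3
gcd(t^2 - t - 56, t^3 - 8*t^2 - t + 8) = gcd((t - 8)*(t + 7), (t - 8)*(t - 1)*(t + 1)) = t - 8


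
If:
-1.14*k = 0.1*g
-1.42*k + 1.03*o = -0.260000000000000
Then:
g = -8.26901408450704*o - 2.08732394366197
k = 0.725352112676056*o + 0.183098591549296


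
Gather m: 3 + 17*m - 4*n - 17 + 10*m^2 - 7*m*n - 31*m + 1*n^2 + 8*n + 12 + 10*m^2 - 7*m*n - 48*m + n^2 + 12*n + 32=20*m^2 + m*(-14*n - 62) + 2*n^2 + 16*n + 30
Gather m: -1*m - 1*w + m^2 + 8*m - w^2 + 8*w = m^2 + 7*m - w^2 + 7*w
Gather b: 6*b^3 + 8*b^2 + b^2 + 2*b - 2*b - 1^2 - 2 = 6*b^3 + 9*b^2 - 3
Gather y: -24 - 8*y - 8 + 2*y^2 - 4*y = 2*y^2 - 12*y - 32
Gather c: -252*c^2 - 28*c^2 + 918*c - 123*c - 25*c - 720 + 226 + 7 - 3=-280*c^2 + 770*c - 490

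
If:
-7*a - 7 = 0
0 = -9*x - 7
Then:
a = -1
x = -7/9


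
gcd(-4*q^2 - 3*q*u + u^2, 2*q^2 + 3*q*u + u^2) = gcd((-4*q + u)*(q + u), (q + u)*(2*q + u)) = q + u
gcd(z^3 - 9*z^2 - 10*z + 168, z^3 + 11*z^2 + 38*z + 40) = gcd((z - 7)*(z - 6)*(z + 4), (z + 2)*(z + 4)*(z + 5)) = z + 4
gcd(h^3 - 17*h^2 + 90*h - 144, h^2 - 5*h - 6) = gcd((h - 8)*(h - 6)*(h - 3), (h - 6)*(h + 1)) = h - 6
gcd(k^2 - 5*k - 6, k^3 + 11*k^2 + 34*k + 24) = k + 1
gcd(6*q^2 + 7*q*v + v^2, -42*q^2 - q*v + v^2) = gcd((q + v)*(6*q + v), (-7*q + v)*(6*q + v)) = 6*q + v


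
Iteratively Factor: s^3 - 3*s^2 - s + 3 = (s - 3)*(s^2 - 1) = (s - 3)*(s + 1)*(s - 1)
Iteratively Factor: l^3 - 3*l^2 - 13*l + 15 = (l + 3)*(l^2 - 6*l + 5) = (l - 5)*(l + 3)*(l - 1)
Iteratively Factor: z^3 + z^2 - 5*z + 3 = (z + 3)*(z^2 - 2*z + 1) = (z - 1)*(z + 3)*(z - 1)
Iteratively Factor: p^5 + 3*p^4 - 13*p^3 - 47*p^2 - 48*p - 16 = (p - 4)*(p^4 + 7*p^3 + 15*p^2 + 13*p + 4) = (p - 4)*(p + 1)*(p^3 + 6*p^2 + 9*p + 4) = (p - 4)*(p + 1)*(p + 4)*(p^2 + 2*p + 1) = (p - 4)*(p + 1)^2*(p + 4)*(p + 1)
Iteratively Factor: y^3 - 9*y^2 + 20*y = (y)*(y^2 - 9*y + 20) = y*(y - 4)*(y - 5)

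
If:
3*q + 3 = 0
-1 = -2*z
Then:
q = -1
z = 1/2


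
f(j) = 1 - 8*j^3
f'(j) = -24*j^2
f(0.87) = -4.27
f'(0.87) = -18.17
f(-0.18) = 1.05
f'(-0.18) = -0.78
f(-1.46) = 25.90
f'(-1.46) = -51.16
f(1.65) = -34.94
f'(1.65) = -65.34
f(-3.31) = 291.12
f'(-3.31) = -262.95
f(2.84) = -182.25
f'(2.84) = -193.57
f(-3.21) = 265.61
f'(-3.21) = -247.30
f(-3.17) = 255.84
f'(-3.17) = -241.17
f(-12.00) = 13825.00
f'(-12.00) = -3456.00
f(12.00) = -13823.00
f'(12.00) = -3456.00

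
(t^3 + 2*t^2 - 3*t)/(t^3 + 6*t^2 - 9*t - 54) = t*(t - 1)/(t^2 + 3*t - 18)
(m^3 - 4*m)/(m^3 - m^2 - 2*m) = (m + 2)/(m + 1)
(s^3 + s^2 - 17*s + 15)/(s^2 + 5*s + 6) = (s^3 + s^2 - 17*s + 15)/(s^2 + 5*s + 6)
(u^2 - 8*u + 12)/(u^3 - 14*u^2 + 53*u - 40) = (u^2 - 8*u + 12)/(u^3 - 14*u^2 + 53*u - 40)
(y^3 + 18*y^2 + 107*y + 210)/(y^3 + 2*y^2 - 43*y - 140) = (y^2 + 13*y + 42)/(y^2 - 3*y - 28)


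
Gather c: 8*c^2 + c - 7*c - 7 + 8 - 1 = 8*c^2 - 6*c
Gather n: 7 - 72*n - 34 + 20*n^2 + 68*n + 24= 20*n^2 - 4*n - 3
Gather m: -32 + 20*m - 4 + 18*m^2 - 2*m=18*m^2 + 18*m - 36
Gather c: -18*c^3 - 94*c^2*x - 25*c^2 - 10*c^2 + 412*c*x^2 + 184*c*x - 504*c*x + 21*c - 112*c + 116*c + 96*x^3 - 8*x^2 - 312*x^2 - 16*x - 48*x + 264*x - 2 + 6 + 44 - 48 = -18*c^3 + c^2*(-94*x - 35) + c*(412*x^2 - 320*x + 25) + 96*x^3 - 320*x^2 + 200*x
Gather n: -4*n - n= -5*n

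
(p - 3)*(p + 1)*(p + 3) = p^3 + p^2 - 9*p - 9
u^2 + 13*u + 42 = (u + 6)*(u + 7)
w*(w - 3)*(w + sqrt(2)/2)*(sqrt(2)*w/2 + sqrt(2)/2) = sqrt(2)*w^4/2 - sqrt(2)*w^3 + w^3/2 - 3*sqrt(2)*w^2/2 - w^2 - 3*w/2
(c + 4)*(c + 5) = c^2 + 9*c + 20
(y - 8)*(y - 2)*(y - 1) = y^3 - 11*y^2 + 26*y - 16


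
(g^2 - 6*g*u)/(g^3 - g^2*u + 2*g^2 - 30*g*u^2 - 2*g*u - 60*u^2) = g/(g^2 + 5*g*u + 2*g + 10*u)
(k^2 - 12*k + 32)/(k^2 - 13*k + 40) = (k - 4)/(k - 5)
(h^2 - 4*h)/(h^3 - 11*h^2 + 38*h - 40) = h/(h^2 - 7*h + 10)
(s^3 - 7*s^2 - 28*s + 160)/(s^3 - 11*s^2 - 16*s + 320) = (s - 4)/(s - 8)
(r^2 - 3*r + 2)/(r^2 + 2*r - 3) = (r - 2)/(r + 3)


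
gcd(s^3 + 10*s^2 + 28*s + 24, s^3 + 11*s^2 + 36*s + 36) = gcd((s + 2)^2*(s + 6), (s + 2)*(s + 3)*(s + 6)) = s^2 + 8*s + 12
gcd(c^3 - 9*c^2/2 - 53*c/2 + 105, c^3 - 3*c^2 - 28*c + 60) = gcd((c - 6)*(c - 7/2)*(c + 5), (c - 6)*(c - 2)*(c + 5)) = c^2 - c - 30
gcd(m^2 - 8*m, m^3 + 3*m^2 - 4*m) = m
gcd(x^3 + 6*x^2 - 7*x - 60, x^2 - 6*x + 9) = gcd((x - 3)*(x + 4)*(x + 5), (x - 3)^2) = x - 3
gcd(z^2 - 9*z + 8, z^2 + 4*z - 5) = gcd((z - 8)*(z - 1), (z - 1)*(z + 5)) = z - 1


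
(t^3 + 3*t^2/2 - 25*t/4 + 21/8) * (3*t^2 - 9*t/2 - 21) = 3*t^5 - 93*t^3/2 + 9*t^2/2 + 1911*t/16 - 441/8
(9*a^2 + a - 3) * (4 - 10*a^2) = -90*a^4 - 10*a^3 + 66*a^2 + 4*a - 12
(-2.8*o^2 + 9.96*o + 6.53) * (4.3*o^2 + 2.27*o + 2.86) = -12.04*o^4 + 36.472*o^3 + 42.6802*o^2 + 43.3087*o + 18.6758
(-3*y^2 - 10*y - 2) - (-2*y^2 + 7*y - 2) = -y^2 - 17*y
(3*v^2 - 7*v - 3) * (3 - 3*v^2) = -9*v^4 + 21*v^3 + 18*v^2 - 21*v - 9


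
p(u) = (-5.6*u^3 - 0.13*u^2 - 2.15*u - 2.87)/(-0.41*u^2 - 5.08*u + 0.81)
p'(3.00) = 4.79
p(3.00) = 8.92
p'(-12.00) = -7068.84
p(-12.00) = 3546.16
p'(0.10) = -187.72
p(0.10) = -10.38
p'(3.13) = 4.94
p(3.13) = 9.56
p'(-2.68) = -8.24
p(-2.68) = 9.56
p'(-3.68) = -13.40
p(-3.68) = 20.24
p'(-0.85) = -2.48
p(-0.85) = 0.48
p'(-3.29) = -11.18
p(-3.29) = 15.45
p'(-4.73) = -21.13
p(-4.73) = 38.11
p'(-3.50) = -12.34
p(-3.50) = 17.92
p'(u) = (0.82*u + 5.08)*(-5.6*u^3 - 0.13*u^2 - 2.15*u - 2.87)/(-0.41*u^2 - 5.08*u + 0.81)^2 + (-16.8*u^2 - 0.26*u - 2.15)/(-0.41*u^2 - 5.08*u + 0.81) = (2.296*u^4 + 56.896*u^3 - 13.8291*u^2 - 2.564*u - 16.3211)/(0.1681*u^4 + 4.1656*u^3 + 25.1422*u^2 - 8.2296*u + 0.6561)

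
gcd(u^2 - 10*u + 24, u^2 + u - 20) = u - 4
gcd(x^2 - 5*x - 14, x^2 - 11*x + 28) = x - 7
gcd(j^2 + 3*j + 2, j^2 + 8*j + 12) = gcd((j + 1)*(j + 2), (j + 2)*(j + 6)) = j + 2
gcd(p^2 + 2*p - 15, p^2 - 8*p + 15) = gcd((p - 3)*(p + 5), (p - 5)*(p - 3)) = p - 3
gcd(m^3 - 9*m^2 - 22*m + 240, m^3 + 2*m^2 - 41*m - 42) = m - 6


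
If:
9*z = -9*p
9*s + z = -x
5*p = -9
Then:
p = -9/5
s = -x/9 - 1/5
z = 9/5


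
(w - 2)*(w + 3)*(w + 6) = w^3 + 7*w^2 - 36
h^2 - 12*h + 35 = (h - 7)*(h - 5)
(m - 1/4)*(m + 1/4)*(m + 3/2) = m^3 + 3*m^2/2 - m/16 - 3/32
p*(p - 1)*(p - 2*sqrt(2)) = p^3 - 2*sqrt(2)*p^2 - p^2 + 2*sqrt(2)*p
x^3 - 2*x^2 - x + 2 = (x - 2)*(x - 1)*(x + 1)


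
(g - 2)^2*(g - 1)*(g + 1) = g^4 - 4*g^3 + 3*g^2 + 4*g - 4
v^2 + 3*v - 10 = (v - 2)*(v + 5)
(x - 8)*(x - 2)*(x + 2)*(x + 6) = x^4 - 2*x^3 - 52*x^2 + 8*x + 192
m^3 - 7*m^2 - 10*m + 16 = (m - 8)*(m - 1)*(m + 2)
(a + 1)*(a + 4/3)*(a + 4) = a^3 + 19*a^2/3 + 32*a/3 + 16/3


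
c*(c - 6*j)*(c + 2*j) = c^3 - 4*c^2*j - 12*c*j^2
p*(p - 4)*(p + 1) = p^3 - 3*p^2 - 4*p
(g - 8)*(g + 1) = g^2 - 7*g - 8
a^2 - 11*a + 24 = (a - 8)*(a - 3)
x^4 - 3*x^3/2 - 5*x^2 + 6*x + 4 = (x - 2)^2*(x + 1/2)*(x + 2)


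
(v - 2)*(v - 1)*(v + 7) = v^3 + 4*v^2 - 19*v + 14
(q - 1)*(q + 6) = q^2 + 5*q - 6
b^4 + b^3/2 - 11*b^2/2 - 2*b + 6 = (b - 2)*(b - 1)*(b + 3/2)*(b + 2)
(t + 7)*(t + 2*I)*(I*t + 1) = I*t^3 - t^2 + 7*I*t^2 - 7*t + 2*I*t + 14*I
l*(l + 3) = l^2 + 3*l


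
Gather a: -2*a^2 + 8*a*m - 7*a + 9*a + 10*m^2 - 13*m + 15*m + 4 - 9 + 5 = -2*a^2 + a*(8*m + 2) + 10*m^2 + 2*m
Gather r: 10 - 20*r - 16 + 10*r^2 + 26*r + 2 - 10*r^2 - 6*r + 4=0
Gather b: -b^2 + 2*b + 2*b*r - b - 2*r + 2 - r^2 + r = -b^2 + b*(2*r + 1) - r^2 - r + 2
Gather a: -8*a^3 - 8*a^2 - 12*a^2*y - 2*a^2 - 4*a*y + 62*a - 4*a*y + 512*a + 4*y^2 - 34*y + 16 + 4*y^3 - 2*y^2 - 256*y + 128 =-8*a^3 + a^2*(-12*y - 10) + a*(574 - 8*y) + 4*y^3 + 2*y^2 - 290*y + 144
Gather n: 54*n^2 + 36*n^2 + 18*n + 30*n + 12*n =90*n^2 + 60*n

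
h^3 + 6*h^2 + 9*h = h*(h + 3)^2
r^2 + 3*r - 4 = (r - 1)*(r + 4)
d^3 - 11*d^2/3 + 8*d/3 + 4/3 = (d - 2)^2*(d + 1/3)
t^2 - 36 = (t - 6)*(t + 6)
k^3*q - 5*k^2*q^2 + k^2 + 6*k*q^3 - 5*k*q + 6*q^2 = (k - 3*q)*(k - 2*q)*(k*q + 1)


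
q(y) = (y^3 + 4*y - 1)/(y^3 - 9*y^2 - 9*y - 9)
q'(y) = (3*y^2 + 4)/(y^3 - 9*y^2 - 9*y - 9) + (-3*y^2 + 18*y + 9)*(y^3 + 4*y - 1)/(y^3 - 9*y^2 - 9*y - 9)^2 = (-9*y^4 - 26*y^3 + 12*y^2 - 18*y - 45)/(y^6 - 18*y^5 + 63*y^4 + 144*y^3 + 243*y^2 + 162*y + 81)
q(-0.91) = 0.60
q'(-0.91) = -0.06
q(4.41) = -0.74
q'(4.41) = -0.29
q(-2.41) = 0.46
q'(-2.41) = 0.04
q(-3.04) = 0.44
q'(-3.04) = 0.01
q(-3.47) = 0.44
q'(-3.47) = -0.00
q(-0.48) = 0.44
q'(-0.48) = -0.66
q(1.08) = -0.16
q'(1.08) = -0.12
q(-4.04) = 0.45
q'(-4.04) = -0.01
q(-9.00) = 0.55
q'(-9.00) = -0.02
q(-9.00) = 0.55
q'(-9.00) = -0.02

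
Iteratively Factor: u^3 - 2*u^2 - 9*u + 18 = (u - 3)*(u^2 + u - 6) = (u - 3)*(u - 2)*(u + 3)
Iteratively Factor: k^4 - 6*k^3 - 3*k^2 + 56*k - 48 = (k - 4)*(k^3 - 2*k^2 - 11*k + 12) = (k - 4)*(k + 3)*(k^2 - 5*k + 4) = (k - 4)*(k - 1)*(k + 3)*(k - 4)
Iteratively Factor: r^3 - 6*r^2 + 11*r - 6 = (r - 2)*(r^2 - 4*r + 3) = (r - 3)*(r - 2)*(r - 1)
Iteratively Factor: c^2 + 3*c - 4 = (c - 1)*(c + 4)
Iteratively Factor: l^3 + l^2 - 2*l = (l)*(l^2 + l - 2) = l*(l - 1)*(l + 2)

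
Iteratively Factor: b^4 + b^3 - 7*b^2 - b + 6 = (b - 1)*(b^3 + 2*b^2 - 5*b - 6) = (b - 1)*(b + 1)*(b^2 + b - 6) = (b - 2)*(b - 1)*(b + 1)*(b + 3)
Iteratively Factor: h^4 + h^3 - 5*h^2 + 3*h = (h - 1)*(h^3 + 2*h^2 - 3*h) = h*(h - 1)*(h^2 + 2*h - 3) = h*(h - 1)*(h + 3)*(h - 1)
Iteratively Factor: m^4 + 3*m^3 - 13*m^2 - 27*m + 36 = (m - 3)*(m^3 + 6*m^2 + 5*m - 12) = (m - 3)*(m - 1)*(m^2 + 7*m + 12) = (m - 3)*(m - 1)*(m + 3)*(m + 4)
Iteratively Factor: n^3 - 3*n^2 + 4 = (n - 2)*(n^2 - n - 2) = (n - 2)*(n + 1)*(n - 2)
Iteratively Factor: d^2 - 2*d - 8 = (d - 4)*(d + 2)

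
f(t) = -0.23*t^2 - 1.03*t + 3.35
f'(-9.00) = 3.11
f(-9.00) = -6.01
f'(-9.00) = 3.11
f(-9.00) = -6.01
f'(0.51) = -1.26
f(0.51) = 2.76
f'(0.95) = -1.47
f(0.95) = 2.16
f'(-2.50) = 0.12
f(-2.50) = 4.49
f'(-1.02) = -0.56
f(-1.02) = 4.16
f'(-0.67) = -0.72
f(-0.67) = 3.94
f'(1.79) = -1.85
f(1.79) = 0.77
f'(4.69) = -3.19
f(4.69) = -6.54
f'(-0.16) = -0.96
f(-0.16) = 3.51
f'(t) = -0.46*t - 1.03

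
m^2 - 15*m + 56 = (m - 8)*(m - 7)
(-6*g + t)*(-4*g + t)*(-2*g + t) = -48*g^3 + 44*g^2*t - 12*g*t^2 + t^3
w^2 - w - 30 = (w - 6)*(w + 5)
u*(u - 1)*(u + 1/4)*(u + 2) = u^4 + 5*u^3/4 - 7*u^2/4 - u/2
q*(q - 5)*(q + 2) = q^3 - 3*q^2 - 10*q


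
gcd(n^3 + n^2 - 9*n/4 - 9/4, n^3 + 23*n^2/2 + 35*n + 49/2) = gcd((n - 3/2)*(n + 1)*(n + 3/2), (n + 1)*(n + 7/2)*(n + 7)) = n + 1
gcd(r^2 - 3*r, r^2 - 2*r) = r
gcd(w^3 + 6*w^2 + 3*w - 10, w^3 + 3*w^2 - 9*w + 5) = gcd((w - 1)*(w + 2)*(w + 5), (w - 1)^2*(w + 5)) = w^2 + 4*w - 5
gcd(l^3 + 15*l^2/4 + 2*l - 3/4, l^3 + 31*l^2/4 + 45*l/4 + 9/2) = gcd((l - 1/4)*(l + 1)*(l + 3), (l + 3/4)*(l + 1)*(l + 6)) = l + 1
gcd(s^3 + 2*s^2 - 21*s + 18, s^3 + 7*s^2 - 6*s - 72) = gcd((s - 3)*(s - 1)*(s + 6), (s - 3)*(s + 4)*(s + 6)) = s^2 + 3*s - 18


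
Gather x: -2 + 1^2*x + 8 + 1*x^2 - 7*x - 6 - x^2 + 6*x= 0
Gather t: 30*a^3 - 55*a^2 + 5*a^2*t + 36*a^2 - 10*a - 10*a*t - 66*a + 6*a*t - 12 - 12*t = 30*a^3 - 19*a^2 - 76*a + t*(5*a^2 - 4*a - 12) - 12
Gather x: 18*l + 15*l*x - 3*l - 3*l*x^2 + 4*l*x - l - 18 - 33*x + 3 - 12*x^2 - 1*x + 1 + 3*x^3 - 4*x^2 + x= 14*l + 3*x^3 + x^2*(-3*l - 16) + x*(19*l - 33) - 14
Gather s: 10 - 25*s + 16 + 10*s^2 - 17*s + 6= 10*s^2 - 42*s + 32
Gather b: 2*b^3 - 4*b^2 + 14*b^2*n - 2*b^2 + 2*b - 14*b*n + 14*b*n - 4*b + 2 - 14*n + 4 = 2*b^3 + b^2*(14*n - 6) - 2*b - 14*n + 6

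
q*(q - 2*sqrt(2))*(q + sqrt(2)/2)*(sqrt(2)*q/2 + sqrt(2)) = sqrt(2)*q^4/2 - 3*q^3/2 + sqrt(2)*q^3 - 3*q^2 - sqrt(2)*q^2 - 2*sqrt(2)*q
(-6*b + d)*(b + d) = -6*b^2 - 5*b*d + d^2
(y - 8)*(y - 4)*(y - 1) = y^3 - 13*y^2 + 44*y - 32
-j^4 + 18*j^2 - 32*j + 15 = (j - 3)*(j + 5)*(-I*j + I)^2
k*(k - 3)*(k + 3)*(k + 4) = k^4 + 4*k^3 - 9*k^2 - 36*k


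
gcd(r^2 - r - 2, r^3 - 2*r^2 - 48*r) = 1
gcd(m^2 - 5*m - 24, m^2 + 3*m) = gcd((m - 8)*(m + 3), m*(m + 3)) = m + 3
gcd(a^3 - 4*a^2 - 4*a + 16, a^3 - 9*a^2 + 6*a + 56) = a^2 - 2*a - 8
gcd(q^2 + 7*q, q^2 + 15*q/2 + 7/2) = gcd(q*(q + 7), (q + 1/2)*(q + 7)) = q + 7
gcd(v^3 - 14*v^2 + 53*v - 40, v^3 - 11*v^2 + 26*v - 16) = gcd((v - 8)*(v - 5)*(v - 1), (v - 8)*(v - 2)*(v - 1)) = v^2 - 9*v + 8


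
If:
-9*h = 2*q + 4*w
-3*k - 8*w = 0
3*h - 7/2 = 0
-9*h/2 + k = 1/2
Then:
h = 7/6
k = 23/4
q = -15/16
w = -69/32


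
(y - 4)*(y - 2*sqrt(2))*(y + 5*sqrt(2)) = y^3 - 4*y^2 + 3*sqrt(2)*y^2 - 20*y - 12*sqrt(2)*y + 80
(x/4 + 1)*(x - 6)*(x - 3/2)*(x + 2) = x^4/4 - 3*x^3/8 - 7*x^2 - 3*x/2 + 18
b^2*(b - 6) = b^3 - 6*b^2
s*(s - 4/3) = s^2 - 4*s/3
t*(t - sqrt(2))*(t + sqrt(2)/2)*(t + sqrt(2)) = t^4 + sqrt(2)*t^3/2 - 2*t^2 - sqrt(2)*t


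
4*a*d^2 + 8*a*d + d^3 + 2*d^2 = d*(4*a + d)*(d + 2)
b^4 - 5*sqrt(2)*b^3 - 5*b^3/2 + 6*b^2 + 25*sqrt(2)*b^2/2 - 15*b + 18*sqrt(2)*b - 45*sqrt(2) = (b - 5/2)*(b - 3*sqrt(2))^2*(b + sqrt(2))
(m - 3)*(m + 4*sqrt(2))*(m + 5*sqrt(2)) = m^3 - 3*m^2 + 9*sqrt(2)*m^2 - 27*sqrt(2)*m + 40*m - 120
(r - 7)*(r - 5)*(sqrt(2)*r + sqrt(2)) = sqrt(2)*r^3 - 11*sqrt(2)*r^2 + 23*sqrt(2)*r + 35*sqrt(2)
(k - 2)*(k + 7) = k^2 + 5*k - 14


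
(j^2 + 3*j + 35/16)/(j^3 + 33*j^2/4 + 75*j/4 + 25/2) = (j + 7/4)/(j^2 + 7*j + 10)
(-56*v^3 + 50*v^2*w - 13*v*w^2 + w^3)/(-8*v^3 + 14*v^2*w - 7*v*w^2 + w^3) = (7*v - w)/(v - w)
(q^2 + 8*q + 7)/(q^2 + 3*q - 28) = (q + 1)/(q - 4)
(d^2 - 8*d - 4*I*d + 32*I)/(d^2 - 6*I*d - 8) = (d - 8)/(d - 2*I)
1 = 1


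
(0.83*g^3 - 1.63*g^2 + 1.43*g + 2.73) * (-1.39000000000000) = -1.1537*g^3 + 2.2657*g^2 - 1.9877*g - 3.7947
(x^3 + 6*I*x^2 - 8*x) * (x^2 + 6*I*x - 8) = x^5 + 12*I*x^4 - 52*x^3 - 96*I*x^2 + 64*x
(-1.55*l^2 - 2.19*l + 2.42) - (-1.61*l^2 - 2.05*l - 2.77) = 0.0600000000000001*l^2 - 0.14*l + 5.19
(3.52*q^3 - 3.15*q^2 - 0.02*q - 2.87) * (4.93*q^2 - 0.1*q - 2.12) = 17.3536*q^5 - 15.8815*q^4 - 7.246*q^3 - 7.4691*q^2 + 0.3294*q + 6.0844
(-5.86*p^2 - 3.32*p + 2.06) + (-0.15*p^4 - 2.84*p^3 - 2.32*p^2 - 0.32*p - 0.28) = -0.15*p^4 - 2.84*p^3 - 8.18*p^2 - 3.64*p + 1.78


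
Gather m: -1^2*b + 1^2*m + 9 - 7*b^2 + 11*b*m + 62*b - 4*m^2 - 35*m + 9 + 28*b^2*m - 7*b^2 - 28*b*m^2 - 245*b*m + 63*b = -14*b^2 + 124*b + m^2*(-28*b - 4) + m*(28*b^2 - 234*b - 34) + 18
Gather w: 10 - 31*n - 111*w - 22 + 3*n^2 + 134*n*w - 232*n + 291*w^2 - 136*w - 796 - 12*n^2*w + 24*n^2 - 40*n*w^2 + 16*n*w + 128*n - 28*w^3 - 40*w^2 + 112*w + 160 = 27*n^2 - 135*n - 28*w^3 + w^2*(251 - 40*n) + w*(-12*n^2 + 150*n - 135) - 648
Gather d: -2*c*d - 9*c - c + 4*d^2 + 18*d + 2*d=-10*c + 4*d^2 + d*(20 - 2*c)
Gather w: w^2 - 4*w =w^2 - 4*w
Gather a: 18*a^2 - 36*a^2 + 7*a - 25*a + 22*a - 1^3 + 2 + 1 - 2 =-18*a^2 + 4*a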